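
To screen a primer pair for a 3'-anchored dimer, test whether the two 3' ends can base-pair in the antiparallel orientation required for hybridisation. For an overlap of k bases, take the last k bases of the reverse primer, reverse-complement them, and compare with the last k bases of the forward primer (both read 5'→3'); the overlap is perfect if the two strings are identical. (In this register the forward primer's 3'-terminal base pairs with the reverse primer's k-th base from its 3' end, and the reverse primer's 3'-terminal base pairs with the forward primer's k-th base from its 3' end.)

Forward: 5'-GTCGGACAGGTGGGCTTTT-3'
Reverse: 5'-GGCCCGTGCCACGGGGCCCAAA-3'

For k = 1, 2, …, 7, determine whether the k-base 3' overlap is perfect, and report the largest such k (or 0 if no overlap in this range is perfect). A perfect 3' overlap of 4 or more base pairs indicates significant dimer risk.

Last 7 bases (5'→3') — forward …GGCTTTT, reverse …GCCCAAA.
Reverse complement of the reverse primer's last 7 bases: TTTGGGC; its first k bases are the reverse complement of the reverse primer's last k bases, so a perfect k-base overlap needs the forward primer's last k bases to equal them.
Comparing (forward last k vs required): k=1: T vs T ✓; k=2: TT vs TT ✓; k=3: TTT vs TTT ✓; k=4: TTTT vs TTTG ✗; k=5: CTTTT vs TTTGG ✗; k=6: GCTTTT vs TTTGGG ✗; k=7: GGCTTTT vs TTTGGGC ✗.
Perfect overlaps at k = 1, 2, 3; the largest is 3.

Longest perfect overlap: 3 complementary base pairs; below the dimer-risk threshold (threshold 4).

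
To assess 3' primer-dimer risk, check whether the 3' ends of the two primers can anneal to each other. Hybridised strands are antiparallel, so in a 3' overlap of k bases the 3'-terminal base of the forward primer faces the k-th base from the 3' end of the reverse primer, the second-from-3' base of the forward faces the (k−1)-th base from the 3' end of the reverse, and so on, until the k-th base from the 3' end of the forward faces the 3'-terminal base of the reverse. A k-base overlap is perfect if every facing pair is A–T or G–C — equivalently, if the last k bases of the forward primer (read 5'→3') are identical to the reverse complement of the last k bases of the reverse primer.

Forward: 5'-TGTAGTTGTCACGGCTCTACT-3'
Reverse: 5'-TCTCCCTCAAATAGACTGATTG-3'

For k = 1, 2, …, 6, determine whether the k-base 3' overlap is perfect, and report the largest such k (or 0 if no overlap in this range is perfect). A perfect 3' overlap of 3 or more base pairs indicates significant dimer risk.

Last 6 bases (5'→3') — forward …TCTACT, reverse …TGATTG.
Reverse complement of the reverse primer's last 6 bases: CAATCA; its first k bases are the reverse complement of the reverse primer's last k bases, so a perfect k-base overlap needs the forward primer's last k bases to equal them.
Comparing (forward last k vs required): k=1: T vs C ✗; k=2: CT vs CA ✗; k=3: ACT vs CAA ✗; k=4: TACT vs CAAT ✗; k=5: CTACT vs CAATC ✗; k=6: TCTACT vs CAATCA ✗.
No overlap length from 1 to 6 is perfect, so the longest perfect 3' overlap is 0.

Longest perfect overlap: 0 complementary base pairs; below the dimer-risk threshold (threshold 3).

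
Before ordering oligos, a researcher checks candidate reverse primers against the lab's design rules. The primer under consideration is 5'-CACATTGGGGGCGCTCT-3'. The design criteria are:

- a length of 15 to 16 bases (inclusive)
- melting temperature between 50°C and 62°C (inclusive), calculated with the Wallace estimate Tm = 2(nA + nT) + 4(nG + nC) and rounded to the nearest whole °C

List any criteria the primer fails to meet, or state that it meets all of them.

Base counts: A=2, T=4, G=6, C=5 (length 17).
length: length 17, outside 15–16 ✗
Tm: Tm = 2·6 + 4·11 = 56°C ✓

Fails: length.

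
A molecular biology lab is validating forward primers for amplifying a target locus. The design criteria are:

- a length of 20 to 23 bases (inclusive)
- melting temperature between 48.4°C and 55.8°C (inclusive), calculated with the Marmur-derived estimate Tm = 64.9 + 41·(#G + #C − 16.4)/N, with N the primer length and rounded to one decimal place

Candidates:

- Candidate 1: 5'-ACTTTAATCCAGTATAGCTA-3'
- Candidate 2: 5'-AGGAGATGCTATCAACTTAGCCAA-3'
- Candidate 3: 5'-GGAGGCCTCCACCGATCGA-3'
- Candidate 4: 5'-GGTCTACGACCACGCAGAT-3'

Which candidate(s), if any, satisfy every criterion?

Candidate 1 (20 nt, A=7 T=7 G=2 C=4): length 20 ✓; Tm = 64.9 + 41·(6 − 16.4)/20 = 43.6°C, outside 48.4–55.8°C ✗ — fails.
Candidate 2 (24 nt, A=9 T=5 G=5 C=5): length 24, outside 20–23 ✗; Tm = 64.9 + 41·(10 − 16.4)/24 = 54.0°C ✓ — fails.
Candidate 3 (19 nt, A=4 T=2 G=6 C=7): length 19, outside 20–23 ✗; Tm = 64.9 + 41·(13 − 16.4)/19 = 57.6°C, outside 48.4–55.8°C ✗ — fails.
Candidate 4 (19 nt, A=5 T=3 G=5 C=6): length 19, outside 20–23 ✗; Tm = 64.9 + 41·(11 − 16.4)/19 = 53.2°C ✓ — fails.

None of the candidates satisfy all criteria.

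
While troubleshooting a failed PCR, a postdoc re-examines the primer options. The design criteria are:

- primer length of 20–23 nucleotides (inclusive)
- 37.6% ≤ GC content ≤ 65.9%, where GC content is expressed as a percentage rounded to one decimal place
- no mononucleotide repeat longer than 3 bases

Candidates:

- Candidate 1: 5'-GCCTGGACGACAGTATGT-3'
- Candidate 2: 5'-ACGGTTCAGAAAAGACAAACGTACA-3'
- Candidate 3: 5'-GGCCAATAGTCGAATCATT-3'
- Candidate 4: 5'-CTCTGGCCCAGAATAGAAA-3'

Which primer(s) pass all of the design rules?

None of the candidates satisfy all criteria.

Candidate 1 (18 nt, A=4 T=4 G=6 C=4): length 18, outside 20–23 ✗; GC 10/18 = 55.6% ✓; longest run = 2 ✓ — fails.
Candidate 2 (25 nt, A=12 T=3 G=5 C=5): length 25, outside 20–23 ✗; GC 10/25 = 40.0% ✓; longest run = 4, exceeds 3 ✗ — fails.
Candidate 3 (19 nt, A=6 T=5 G=4 C=4): length 19, outside 20–23 ✗; GC 8/19 = 42.1% ✓; longest run = 2 ✓ — fails.
Candidate 4 (19 nt, A=7 T=3 G=4 C=5): length 19, outside 20–23 ✗; GC 9/19 = 47.4% ✓; longest run = 3 ✓ — fails.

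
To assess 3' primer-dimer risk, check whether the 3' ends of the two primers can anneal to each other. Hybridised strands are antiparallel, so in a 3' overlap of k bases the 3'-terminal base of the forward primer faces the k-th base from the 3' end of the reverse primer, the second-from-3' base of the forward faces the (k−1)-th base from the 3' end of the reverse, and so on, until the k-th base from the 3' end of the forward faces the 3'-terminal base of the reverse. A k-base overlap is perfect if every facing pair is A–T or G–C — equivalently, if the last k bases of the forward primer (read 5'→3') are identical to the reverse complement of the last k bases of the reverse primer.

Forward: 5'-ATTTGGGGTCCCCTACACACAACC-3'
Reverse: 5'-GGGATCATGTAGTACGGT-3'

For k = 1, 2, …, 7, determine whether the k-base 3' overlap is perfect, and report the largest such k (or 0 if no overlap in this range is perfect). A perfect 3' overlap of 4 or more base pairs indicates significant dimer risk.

Longest perfect overlap: 3 complementary base pairs; below the dimer-risk threshold (threshold 4).

Last 7 bases (5'→3') — forward …CACAACC, reverse …GTACGGT.
Reverse complement of the reverse primer's last 7 bases: ACCGTAC; its first k bases are the reverse complement of the reverse primer's last k bases, so a perfect k-base overlap needs the forward primer's last k bases to equal them.
Comparing (forward last k vs required): k=1: C vs A ✗; k=2: CC vs AC ✗; k=3: ACC vs ACC ✓; k=4: AACC vs ACCG ✗; k=5: CAACC vs ACCGT ✗; k=6: ACAACC vs ACCGTA ✗; k=7: CACAACC vs ACCGTAC ✗.
Only k = 3 is perfect, so the longest perfect 3' overlap is 3.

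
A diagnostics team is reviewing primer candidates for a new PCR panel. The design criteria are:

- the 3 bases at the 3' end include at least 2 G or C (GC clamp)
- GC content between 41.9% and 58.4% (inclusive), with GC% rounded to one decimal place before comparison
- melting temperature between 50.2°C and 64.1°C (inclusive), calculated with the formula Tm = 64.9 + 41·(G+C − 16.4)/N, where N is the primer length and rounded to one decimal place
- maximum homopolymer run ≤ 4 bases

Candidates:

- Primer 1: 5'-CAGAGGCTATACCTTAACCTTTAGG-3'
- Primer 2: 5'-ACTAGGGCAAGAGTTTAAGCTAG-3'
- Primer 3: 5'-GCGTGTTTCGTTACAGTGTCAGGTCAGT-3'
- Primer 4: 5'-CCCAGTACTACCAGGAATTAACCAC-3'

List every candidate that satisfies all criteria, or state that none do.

Primer 1 (25 nt, A=7 T=7 G=5 C=6): 3' end AGG has 2 G/C ✓; GC 11/25 = 44.0% ✓; Tm = 64.9 + 41·(11 − 16.4)/25 = 56.0°C ✓; longest run = 3 ✓ — passes.
Primer 2 (23 nt, A=8 T=5 G=7 C=3): 3' end TAG has 1 G/C, need ≥2 ✗; GC 10/23 = 43.5% ✓; Tm = 64.9 + 41·(10 − 16.4)/23 = 53.5°C ✓; longest run = 3 ✓ — fails.
Primer 3 (28 nt, A=4 T=10 G=9 C=5): 3' end AGT has 1 G/C, need ≥2 ✗; GC 14/28 = 50.0% ✓; Tm = 64.9 + 41·(14 − 16.4)/28 = 61.4°C ✓; longest run = 3 ✓ — fails.
Primer 4 (25 nt, A=9 T=4 G=3 C=9): 3' end CAC has 2 G/C ✓; GC 12/25 = 48.0% ✓; Tm = 64.9 + 41·(12 − 16.4)/25 = 57.7°C ✓; longest run = 3 ✓ — passes.

Primer 1 and Primer 4.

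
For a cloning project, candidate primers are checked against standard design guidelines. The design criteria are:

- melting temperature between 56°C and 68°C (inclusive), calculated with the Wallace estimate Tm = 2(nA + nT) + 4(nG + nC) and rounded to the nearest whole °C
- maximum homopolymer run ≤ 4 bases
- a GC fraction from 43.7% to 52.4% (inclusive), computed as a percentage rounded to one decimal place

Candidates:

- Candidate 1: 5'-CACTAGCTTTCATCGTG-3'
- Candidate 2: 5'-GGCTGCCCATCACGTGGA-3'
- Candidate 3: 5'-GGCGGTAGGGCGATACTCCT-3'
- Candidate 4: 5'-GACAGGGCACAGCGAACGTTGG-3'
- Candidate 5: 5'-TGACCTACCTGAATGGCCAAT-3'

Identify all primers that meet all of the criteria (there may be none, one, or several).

Candidate 5 only.

Candidate 1 (17 nt, A=3 T=6 G=3 C=5): Tm = 2·9 + 4·8 = 50°C, outside 56–68°C ✗; longest run = 3 ✓; GC 8/17 = 47.1% ✓ — fails.
Candidate 2 (18 nt, A=3 T=3 G=6 C=6): Tm = 2·6 + 4·12 = 60°C ✓; longest run = 3 ✓; GC 12/18 = 66.7%, outside 43.7–52.4% ✗ — fails.
Candidate 3 (20 nt, A=3 T=4 G=8 C=5): Tm = 2·7 + 4·13 = 66°C ✓; longest run = 3 ✓; GC 13/20 = 65.0%, outside 43.7–52.4% ✗ — fails.
Candidate 4 (22 nt, A=6 T=2 G=9 C=5): Tm = 2·8 + 4·14 = 72°C, outside 56–68°C ✗; longest run = 3 ✓; GC 14/22 = 63.6%, outside 43.7–52.4% ✗ — fails.
Candidate 5 (21 nt, A=6 T=5 G=4 C=6): Tm = 2·11 + 4·10 = 62°C ✓; longest run = 2 ✓; GC 10/21 = 47.6% ✓ — passes.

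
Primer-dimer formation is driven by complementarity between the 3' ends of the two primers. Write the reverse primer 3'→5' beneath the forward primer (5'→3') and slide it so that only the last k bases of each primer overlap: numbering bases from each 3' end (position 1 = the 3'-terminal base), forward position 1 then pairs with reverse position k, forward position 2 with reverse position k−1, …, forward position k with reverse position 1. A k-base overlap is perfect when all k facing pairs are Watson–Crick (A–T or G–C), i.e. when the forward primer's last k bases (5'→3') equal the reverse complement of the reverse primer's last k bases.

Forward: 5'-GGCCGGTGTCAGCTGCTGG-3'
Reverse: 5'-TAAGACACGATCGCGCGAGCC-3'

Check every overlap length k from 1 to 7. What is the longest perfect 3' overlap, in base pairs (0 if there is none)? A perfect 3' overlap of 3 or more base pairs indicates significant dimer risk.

Longest perfect overlap: 2 complementary base pairs; below the dimer-risk threshold (threshold 3).

Last 7 bases (5'→3') — forward …CTGCTGG, reverse …GCGAGCC.
Reverse complement of the reverse primer's last 7 bases: GGCTCGC; its first k bases are the reverse complement of the reverse primer's last k bases, so a perfect k-base overlap needs the forward primer's last k bases to equal them.
Comparing (forward last k vs required): k=1: G vs G ✓; k=2: GG vs GG ✓; k=3: TGG vs GGC ✗; k=4: CTGG vs GGCT ✗; k=5: GCTGG vs GGCTC ✗; k=6: TGCTGG vs GGCTCG ✗; k=7: CTGCTGG vs GGCTCGC ✗.
Perfect overlaps at k = 1, 2; the largest is 2.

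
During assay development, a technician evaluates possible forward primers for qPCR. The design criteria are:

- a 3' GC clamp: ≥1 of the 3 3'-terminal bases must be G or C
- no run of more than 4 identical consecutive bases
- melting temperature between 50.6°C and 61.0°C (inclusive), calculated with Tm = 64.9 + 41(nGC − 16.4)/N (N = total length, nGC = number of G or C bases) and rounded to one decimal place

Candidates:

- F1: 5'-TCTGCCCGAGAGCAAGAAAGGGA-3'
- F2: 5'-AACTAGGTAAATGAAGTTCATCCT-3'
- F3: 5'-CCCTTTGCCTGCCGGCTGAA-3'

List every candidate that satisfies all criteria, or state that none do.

F1 (23 nt, A=8 T=2 G=8 C=5): 3' end GGA has 2 G/C ✓; longest run = 3 ✓; Tm = 64.9 + 41·(13 − 16.4)/23 = 58.8°C ✓ — passes.
F2 (24 nt, A=9 T=7 G=4 C=4): 3' end CCT has 2 G/C ✓; longest run = 3 ✓; Tm = 64.9 + 41·(8 − 16.4)/24 = 50.6°C ✓ — passes.
F3 (20 nt, A=2 T=5 G=5 C=8): 3' end GAA has 1 G/C ✓; longest run = 3 ✓; Tm = 64.9 + 41·(13 − 16.4)/20 = 57.9°C ✓ — passes.

F1, F2 and F3.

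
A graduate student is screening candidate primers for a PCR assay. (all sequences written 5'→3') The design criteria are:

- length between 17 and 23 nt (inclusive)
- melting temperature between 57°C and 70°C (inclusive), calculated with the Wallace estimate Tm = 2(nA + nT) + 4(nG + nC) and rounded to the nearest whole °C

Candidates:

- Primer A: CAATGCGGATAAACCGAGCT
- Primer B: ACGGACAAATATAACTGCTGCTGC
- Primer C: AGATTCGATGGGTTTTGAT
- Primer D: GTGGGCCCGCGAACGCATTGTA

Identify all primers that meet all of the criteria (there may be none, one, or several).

Primer A only.

Primer A (20 nt, A=7 T=3 G=5 C=5): length 20 ✓; Tm = 2·10 + 4·10 = 60°C ✓ — passes.
Primer B (24 nt, A=8 T=5 G=5 C=6): length 24, outside 17–23 ✗; Tm = 2·13 + 4·11 = 70°C ✓ — fails.
Primer C (19 nt, A=4 T=8 G=6 C=1): length 19 ✓; Tm = 2·12 + 4·7 = 52°C, outside 57–70°C ✗ — fails.
Primer D (22 nt, A=4 T=4 G=8 C=6): length 22 ✓; Tm = 2·8 + 4·14 = 72°C, outside 57–70°C ✗ — fails.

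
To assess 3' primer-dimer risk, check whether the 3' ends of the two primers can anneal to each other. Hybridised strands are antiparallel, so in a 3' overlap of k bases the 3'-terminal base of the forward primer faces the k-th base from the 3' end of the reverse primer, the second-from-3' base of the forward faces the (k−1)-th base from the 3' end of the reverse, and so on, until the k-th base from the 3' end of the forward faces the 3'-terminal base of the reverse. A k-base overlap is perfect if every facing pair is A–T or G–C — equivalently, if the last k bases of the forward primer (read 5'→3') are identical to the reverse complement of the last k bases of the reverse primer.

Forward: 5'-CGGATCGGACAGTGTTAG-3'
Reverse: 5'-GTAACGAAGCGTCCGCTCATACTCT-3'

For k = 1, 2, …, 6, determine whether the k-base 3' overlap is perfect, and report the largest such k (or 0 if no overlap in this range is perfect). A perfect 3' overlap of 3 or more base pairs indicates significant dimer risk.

Longest perfect overlap: 2 complementary base pairs; below the dimer-risk threshold (threshold 3).

Last 6 bases (5'→3') — forward …TGTTAG, reverse …TACTCT.
Reverse complement of the reverse primer's last 6 bases: AGAGTA; its first k bases are the reverse complement of the reverse primer's last k bases, so a perfect k-base overlap needs the forward primer's last k bases to equal them.
Comparing (forward last k vs required): k=1: G vs A ✗; k=2: AG vs AG ✓; k=3: TAG vs AGA ✗; k=4: TTAG vs AGAG ✗; k=5: GTTAG vs AGAGT ✗; k=6: TGTTAG vs AGAGTA ✗.
Only k = 2 is perfect, so the longest perfect 3' overlap is 2.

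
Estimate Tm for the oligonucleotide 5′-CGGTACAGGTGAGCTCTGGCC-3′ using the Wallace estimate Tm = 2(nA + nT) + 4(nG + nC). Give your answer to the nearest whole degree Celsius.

70°C

Base counts: A=3, T=4, G=8, C=6 (length 21).
Tm = 2·(3+4) + 4·(8+6) = 2·7 + 4·14 = 14 + 56 = 70°C.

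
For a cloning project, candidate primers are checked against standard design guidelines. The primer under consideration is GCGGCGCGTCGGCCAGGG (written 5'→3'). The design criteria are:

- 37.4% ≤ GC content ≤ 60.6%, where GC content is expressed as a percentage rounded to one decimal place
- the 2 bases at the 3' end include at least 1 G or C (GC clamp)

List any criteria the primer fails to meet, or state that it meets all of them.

Fails: GC content.

Base counts: A=1, T=1, G=10, C=6 (length 18).
GC content: GC 16/18 = 88.9%, outside 37.4–60.6% ✗
GC clamp: 3' end GG has 2 G/C ✓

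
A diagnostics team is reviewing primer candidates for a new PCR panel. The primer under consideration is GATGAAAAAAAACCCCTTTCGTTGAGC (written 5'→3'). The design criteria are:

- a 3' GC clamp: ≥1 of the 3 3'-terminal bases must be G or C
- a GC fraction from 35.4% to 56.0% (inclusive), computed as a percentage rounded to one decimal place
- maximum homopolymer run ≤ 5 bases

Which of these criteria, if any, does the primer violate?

Base counts: A=10, T=6, G=5, C=6 (length 27).
GC clamp: 3' end AGC has 2 G/C ✓
GC content: GC 11/27 = 40.7% ✓
homopolymer run: longest run = 8, exceeds 5 ✗

Fails: homopolymer run.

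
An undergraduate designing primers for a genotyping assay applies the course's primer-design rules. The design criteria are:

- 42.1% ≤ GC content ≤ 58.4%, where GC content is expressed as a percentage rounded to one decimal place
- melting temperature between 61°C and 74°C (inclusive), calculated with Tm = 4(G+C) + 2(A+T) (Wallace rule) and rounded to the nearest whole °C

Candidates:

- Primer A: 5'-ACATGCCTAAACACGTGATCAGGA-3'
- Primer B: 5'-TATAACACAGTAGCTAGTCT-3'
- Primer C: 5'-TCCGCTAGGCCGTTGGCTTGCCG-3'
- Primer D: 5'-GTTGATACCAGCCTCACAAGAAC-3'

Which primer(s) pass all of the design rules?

Primer A and Primer D.

Primer A (24 nt, A=9 T=4 G=5 C=6): GC 11/24 = 45.8% ✓; Tm = 2·13 + 4·11 = 70°C ✓ — passes.
Primer B (20 nt, A=7 T=6 G=3 C=4): GC 7/20 = 35.0%, outside 42.1–58.4% ✗; Tm = 2·13 + 4·7 = 54°C, outside 61–74°C ✗ — fails.
Primer C (23 nt, A=1 T=6 G=8 C=8): GC 16/23 = 69.6%, outside 42.1–58.4% ✗; Tm = 2·7 + 4·16 = 78°C, outside 61–74°C ✗ — fails.
Primer D (23 nt, A=8 T=4 G=4 C=7): GC 11/23 = 47.8% ✓; Tm = 2·12 + 4·11 = 68°C ✓ — passes.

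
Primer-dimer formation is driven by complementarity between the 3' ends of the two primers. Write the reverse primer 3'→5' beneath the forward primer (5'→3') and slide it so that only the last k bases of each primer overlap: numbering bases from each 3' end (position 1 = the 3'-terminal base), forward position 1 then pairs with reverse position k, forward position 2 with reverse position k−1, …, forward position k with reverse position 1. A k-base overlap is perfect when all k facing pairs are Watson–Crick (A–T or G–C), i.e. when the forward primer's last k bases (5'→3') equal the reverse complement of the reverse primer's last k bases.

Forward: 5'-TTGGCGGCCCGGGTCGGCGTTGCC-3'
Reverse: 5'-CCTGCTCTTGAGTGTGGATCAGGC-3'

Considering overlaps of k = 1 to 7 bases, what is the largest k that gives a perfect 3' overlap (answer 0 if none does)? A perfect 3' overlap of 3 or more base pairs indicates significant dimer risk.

Longest perfect overlap: 3 complementary base pairs; significant dimer risk (threshold 3).

Last 7 bases (5'→3') — forward …CGTTGCC, reverse …ATCAGGC.
Reverse complement of the reverse primer's last 7 bases: GCCTGAT; its first k bases are the reverse complement of the reverse primer's last k bases, so a perfect k-base overlap needs the forward primer's last k bases to equal them.
Comparing (forward last k vs required): k=1: C vs G ✗; k=2: CC vs GC ✗; k=3: GCC vs GCC ✓; k=4: TGCC vs GCCT ✗; k=5: TTGCC vs GCCTG ✗; k=6: GTTGCC vs GCCTGA ✗; k=7: CGTTGCC vs GCCTGAT ✗.
Only k = 3 is perfect, so the longest perfect 3' overlap is 3.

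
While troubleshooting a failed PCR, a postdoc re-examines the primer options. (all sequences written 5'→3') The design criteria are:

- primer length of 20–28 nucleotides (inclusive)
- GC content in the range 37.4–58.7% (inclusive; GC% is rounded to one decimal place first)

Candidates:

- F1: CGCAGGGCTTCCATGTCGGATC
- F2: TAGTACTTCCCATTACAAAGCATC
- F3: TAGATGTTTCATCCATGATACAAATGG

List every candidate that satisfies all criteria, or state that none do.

F1 (22 nt, A=3 T=5 G=7 C=7): length 22 ✓; GC 14/22 = 63.6%, outside 37.4–58.7% ✗ — fails.
F2 (24 nt, A=8 T=7 G=2 C=7): length 24 ✓; GC 9/24 = 37.5% ✓ — passes.
F3 (27 nt, A=9 T=9 G=5 C=4): length 27 ✓; GC 9/27 = 33.3%, outside 37.4–58.7% ✗ — fails.

F2 only.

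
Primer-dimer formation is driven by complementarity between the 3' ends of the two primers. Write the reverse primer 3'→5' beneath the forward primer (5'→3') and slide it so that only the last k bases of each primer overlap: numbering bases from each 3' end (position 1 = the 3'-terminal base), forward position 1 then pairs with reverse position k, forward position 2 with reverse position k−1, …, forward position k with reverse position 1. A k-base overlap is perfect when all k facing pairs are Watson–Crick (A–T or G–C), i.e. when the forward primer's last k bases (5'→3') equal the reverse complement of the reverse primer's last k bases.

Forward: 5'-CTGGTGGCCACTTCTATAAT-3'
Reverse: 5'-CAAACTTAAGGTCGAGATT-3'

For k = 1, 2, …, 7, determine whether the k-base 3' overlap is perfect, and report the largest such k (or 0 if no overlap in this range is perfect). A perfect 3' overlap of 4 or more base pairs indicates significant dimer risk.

Longest perfect overlap: 3 complementary base pairs; below the dimer-risk threshold (threshold 4).

Last 7 bases (5'→3') — forward …CTATAAT, reverse …CGAGATT.
Reverse complement of the reverse primer's last 7 bases: AATCTCG; its first k bases are the reverse complement of the reverse primer's last k bases, so a perfect k-base overlap needs the forward primer's last k bases to equal them.
Comparing (forward last k vs required): k=1: T vs A ✗; k=2: AT vs AA ✗; k=3: AAT vs AAT ✓; k=4: TAAT vs AATC ✗; k=5: ATAAT vs AATCT ✗; k=6: TATAAT vs AATCTC ✗; k=7: CTATAAT vs AATCTCG ✗.
Only k = 3 is perfect, so the longest perfect 3' overlap is 3.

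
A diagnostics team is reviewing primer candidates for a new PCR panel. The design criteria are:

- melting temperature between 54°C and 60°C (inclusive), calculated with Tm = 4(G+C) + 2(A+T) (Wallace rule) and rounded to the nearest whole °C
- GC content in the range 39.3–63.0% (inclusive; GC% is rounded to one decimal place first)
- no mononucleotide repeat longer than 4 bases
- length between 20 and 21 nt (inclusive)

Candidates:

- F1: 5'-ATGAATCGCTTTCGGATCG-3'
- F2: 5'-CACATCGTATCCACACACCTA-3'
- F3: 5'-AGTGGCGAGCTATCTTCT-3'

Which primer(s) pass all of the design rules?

None of the candidates satisfy all criteria.

F1 (19 nt, A=4 T=6 G=5 C=4): Tm = 2·10 + 4·9 = 56°C ✓; GC 9/19 = 47.4% ✓; longest run = 3 ✓; length 19, outside 20–21 ✗ — fails.
F2 (21 nt, A=7 T=4 G=1 C=9): Tm = 2·11 + 4·10 = 62°C, outside 54–60°C ✗; GC 10/21 = 47.6% ✓; longest run = 2 ✓; length 21 ✓ — fails.
F3 (18 nt, A=3 T=6 G=5 C=4): Tm = 2·9 + 4·9 = 54°C ✓; GC 9/18 = 50.0% ✓; longest run = 2 ✓; length 18, outside 20–21 ✗ — fails.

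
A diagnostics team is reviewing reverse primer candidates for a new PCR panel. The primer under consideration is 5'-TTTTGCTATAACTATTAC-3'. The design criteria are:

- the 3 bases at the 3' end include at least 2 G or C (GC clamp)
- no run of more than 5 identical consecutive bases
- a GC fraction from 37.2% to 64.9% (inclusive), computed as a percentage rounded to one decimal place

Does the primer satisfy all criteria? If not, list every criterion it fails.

Fails: GC clamp, GC content.

Base counts: A=5, T=9, G=1, C=3 (length 18).
GC clamp: 3' end TAC has 1 G/C, need ≥2 ✗
homopolymer run: longest run = 4 ✓
GC content: GC 4/18 = 22.2%, outside 37.2–64.9% ✗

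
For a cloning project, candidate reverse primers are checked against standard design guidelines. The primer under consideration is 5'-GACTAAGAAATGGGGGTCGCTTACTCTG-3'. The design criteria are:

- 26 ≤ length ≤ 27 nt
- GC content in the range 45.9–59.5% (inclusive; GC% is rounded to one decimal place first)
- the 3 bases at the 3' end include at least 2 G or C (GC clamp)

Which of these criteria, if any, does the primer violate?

Base counts: A=7, T=7, G=9, C=5 (length 28).
length: length 28, outside 26–27 ✗
GC content: GC 14/28 = 50.0% ✓
GC clamp: 3' end CTG has 2 G/C ✓

Fails: length.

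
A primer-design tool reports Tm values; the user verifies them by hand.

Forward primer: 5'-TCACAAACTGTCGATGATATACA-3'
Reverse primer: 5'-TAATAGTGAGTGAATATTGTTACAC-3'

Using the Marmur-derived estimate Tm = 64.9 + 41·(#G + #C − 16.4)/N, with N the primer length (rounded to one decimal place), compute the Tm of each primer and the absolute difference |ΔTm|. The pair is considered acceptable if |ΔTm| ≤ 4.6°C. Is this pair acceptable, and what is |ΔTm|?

Forward: G+C = 8, N = 23 → Tm = 64.9 + 41·(8 − 16.4)/23 = 49.9°C.
Reverse: G+C = 7, N = 25 → Tm = 64.9 + 41·(7 − 16.4)/25 = 49.5°C.
|ΔTm| = |49.9 − 49.5| = 0.4°C, ≤ 4.6°C.

|ΔTm| = 0.4°C; the pair is acceptable.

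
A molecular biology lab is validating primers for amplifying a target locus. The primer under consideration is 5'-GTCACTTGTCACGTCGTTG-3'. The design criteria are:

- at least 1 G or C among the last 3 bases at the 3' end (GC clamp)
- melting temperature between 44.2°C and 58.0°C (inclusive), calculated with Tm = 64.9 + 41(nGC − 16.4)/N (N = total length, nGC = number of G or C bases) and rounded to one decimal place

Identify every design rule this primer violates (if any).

Base counts: A=2, T=7, G=5, C=5 (length 19).
GC clamp: 3' end TTG has 1 G/C ✓
Tm: Tm = 64.9 + 41·(10 − 16.4)/19 = 51.1°C ✓

Meets all criteria.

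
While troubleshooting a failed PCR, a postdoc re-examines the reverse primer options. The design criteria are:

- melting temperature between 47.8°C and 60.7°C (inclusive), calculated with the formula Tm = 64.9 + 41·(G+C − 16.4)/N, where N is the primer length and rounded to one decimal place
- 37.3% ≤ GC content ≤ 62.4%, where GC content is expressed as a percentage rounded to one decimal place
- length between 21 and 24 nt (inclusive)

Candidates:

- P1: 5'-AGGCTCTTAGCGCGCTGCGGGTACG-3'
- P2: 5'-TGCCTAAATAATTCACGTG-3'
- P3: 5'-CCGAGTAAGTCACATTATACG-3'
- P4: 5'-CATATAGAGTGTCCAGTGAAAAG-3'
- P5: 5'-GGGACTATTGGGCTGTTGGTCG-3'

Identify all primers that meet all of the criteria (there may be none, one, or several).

P3, P4 and P5.

P1 (25 nt, A=3 T=5 G=10 C=7): Tm = 64.9 + 41·(17 − 16.4)/25 = 65.9°C, outside 47.8–60.7°C ✗; GC 17/25 = 68.0%, outside 37.3–62.4% ✗; length 25, outside 21–24 ✗ — fails.
P2 (19 nt, A=6 T=6 G=3 C=4): Tm = 64.9 + 41·(7 − 16.4)/19 = 44.6°C, outside 47.8–60.7°C ✗; GC 7/19 = 36.8%, outside 37.3–62.4% ✗; length 19, outside 21–24 ✗ — fails.
P3 (21 nt, A=7 T=5 G=4 C=5): Tm = 64.9 + 41·(9 − 16.4)/21 = 50.5°C ✓; GC 9/21 = 42.9% ✓; length 21 ✓ — passes.
P4 (23 nt, A=9 T=5 G=6 C=3): Tm = 64.9 + 41·(9 − 16.4)/23 = 51.7°C ✓; GC 9/23 = 39.1% ✓; length 23 ✓ — passes.
P5 (22 nt, A=2 T=7 G=10 C=3): Tm = 64.9 + 41·(13 − 16.4)/22 = 58.6°C ✓; GC 13/22 = 59.1% ✓; length 22 ✓ — passes.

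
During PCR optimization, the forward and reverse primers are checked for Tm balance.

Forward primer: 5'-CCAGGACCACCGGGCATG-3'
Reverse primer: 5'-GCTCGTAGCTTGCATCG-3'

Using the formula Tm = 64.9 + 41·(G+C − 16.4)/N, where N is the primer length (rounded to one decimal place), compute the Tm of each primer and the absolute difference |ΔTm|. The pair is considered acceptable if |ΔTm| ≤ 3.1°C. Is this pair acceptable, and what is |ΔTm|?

|ΔTm| = 7.7°C; the pair is not acceptable.

Forward: G+C = 13, N = 18 → Tm = 64.9 + 41·(13 − 16.4)/18 = 57.2°C.
Reverse: G+C = 10, N = 17 → Tm = 64.9 + 41·(10 − 16.4)/17 = 49.5°C.
|ΔTm| = |57.2 − 49.5| = 7.7°C, > 3.1°C.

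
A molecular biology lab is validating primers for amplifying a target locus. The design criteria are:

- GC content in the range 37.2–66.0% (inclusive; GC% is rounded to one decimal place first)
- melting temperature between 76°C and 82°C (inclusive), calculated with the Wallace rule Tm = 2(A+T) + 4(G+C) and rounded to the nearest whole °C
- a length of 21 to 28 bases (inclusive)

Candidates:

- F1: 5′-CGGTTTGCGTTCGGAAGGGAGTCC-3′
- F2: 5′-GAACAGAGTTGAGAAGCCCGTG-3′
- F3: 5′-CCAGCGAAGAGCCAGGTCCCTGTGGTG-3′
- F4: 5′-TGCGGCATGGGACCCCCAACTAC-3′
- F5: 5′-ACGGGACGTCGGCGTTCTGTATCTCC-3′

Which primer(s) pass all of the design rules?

F1 (24 nt, A=3 T=6 G=10 C=5): GC 15/24 = 62.5% ✓; Tm = 2·9 + 4·15 = 78°C ✓; length 24 ✓ — passes.
F2 (22 nt, A=7 T=3 G=8 C=4): GC 12/22 = 54.5% ✓; Tm = 2·10 + 4·12 = 68°C, outside 76–82°C ✗; length 22 ✓ — fails.
F3 (27 nt, A=5 T=4 G=10 C=8): GC 18/27 = 66.7%, outside 37.2–66.0% ✗; Tm = 2·9 + 4·18 = 90°C, outside 76–82°C ✗; length 27 ✓ — fails.
F4 (23 nt, A=5 T=3 G=6 C=9): GC 15/23 = 65.2% ✓; Tm = 2·8 + 4·15 = 76°C ✓; length 23 ✓ — passes.
F5 (26 nt, A=3 T=7 G=8 C=8): GC 16/26 = 61.5% ✓; Tm = 2·10 + 4·16 = 84°C, outside 76–82°C ✗; length 26 ✓ — fails.

F1 and F4.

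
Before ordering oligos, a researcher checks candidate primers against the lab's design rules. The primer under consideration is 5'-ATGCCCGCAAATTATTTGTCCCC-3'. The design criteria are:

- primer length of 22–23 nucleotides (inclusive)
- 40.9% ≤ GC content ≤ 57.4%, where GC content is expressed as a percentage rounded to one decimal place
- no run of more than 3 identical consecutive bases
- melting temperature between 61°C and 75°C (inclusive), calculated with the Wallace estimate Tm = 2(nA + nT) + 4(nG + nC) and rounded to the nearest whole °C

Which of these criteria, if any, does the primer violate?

Fails: homopolymer run.

Base counts: A=5, T=7, G=3, C=8 (length 23).
length: length 23 ✓
GC content: GC 11/23 = 47.8% ✓
homopolymer run: longest run = 4, exceeds 3 ✗
Tm: Tm = 2·12 + 4·11 = 68°C ✓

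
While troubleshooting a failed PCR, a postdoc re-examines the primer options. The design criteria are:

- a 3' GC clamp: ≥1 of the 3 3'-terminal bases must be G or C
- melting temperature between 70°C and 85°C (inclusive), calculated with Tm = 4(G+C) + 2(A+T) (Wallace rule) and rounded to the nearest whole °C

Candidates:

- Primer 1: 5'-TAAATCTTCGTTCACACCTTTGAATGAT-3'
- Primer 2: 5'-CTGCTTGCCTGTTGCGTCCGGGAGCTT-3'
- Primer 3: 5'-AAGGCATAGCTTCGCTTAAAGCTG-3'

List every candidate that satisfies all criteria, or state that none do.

Primer 1 (28 nt, A=8 T=11 G=3 C=6): 3' end GAT has 1 G/C ✓; Tm = 2·19 + 4·9 = 74°C ✓ — passes.
Primer 2 (27 nt, A=1 T=9 G=9 C=8): 3' end CTT has 1 G/C ✓; Tm = 2·10 + 4·17 = 88°C, outside 70–85°C ✗ — fails.
Primer 3 (24 nt, A=7 T=6 G=6 C=5): 3' end CTG has 2 G/C ✓; Tm = 2·13 + 4·11 = 70°C ✓ — passes.

Primer 1 and Primer 3.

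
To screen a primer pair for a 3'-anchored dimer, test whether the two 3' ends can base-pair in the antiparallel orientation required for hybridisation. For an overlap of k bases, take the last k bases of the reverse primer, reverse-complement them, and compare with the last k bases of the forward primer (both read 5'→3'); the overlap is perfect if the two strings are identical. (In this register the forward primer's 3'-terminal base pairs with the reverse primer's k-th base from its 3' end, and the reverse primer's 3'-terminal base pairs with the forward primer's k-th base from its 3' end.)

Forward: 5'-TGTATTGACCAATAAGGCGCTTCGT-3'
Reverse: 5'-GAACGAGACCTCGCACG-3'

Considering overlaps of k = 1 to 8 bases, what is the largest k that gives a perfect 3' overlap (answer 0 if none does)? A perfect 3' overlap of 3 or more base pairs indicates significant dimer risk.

Longest perfect overlap: 3 complementary base pairs; significant dimer risk (threshold 3).

Last 8 bases (5'→3') — forward …CGCTTCGT, reverse …CTCGCACG.
Reverse complement of the reverse primer's last 8 bases: CGTGCGAG; its first k bases are the reverse complement of the reverse primer's last k bases, so a perfect k-base overlap needs the forward primer's last k bases to equal them.
Comparing (forward last k vs required): k=1: T vs C ✗; k=2: GT vs CG ✗; k=3: CGT vs CGT ✓; k=4: TCGT vs CGTG ✗; k=5: TTCGT vs CGTGC ✗; k=6: CTTCGT vs CGTGCG ✗; k=7: GCTTCGT vs CGTGCGA ✗; k=8: CGCTTCGT vs CGTGCGAG ✗.
Only k = 3 is perfect, so the longest perfect 3' overlap is 3.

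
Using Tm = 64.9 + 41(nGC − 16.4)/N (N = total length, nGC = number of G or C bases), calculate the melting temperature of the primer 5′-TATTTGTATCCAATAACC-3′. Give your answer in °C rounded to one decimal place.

Base counts: A=6, T=7, G=1, C=4; G+C = 5, N = 18.
Tm = 64.9 + 41·(5 − 16.4)/18 = 64.9 + -467.40/18 = 38.9°C.

38.9°C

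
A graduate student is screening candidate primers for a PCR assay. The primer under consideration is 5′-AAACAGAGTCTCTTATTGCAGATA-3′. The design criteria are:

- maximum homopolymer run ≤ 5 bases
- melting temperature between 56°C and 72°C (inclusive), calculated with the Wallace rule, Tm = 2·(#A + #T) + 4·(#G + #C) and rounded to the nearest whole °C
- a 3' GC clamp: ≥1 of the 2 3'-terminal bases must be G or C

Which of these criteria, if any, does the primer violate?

Base counts: A=9, T=7, G=4, C=4 (length 24).
homopolymer run: longest run = 3 ✓
Tm: Tm = 2·16 + 4·8 = 64°C ✓
GC clamp: 3' end TA has 0 G/C, need ≥1 ✗

Fails: GC clamp.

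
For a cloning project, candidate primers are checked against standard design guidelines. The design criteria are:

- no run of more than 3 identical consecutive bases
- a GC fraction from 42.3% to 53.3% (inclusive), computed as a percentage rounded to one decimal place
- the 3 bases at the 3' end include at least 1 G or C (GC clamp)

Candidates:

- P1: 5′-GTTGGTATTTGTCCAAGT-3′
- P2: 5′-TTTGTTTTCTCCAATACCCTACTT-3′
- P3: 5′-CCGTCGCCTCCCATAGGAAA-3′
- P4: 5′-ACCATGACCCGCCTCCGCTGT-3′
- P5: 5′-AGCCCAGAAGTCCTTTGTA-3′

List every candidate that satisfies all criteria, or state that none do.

P5 only.

P1 (18 nt, A=3 T=8 G=5 C=2): longest run = 3 ✓; GC 7/18 = 38.9%, outside 42.3–53.3% ✗; 3' end AGT has 1 G/C ✓ — fails.
P2 (24 nt, A=4 T=12 G=1 C=7): longest run = 4, exceeds 3 ✗; GC 8/24 = 33.3%, outside 42.3–53.3% ✗; 3' end CTT has 1 G/C ✓ — fails.
P3 (20 nt, A=5 T=3 G=4 C=8): longest run = 3 ✓; GC 12/20 = 60.0%, outside 42.3–53.3% ✗; 3' end AAA has 0 G/C, need ≥1 ✗ — fails.
P4 (21 nt, A=3 T=4 G=4 C=10): longest run = 3 ✓; GC 14/21 = 66.7%, outside 42.3–53.3% ✗; 3' end TGT has 1 G/C ✓ — fails.
P5 (19 nt, A=5 T=5 G=4 C=5): longest run = 3 ✓; GC 9/19 = 47.4% ✓; 3' end GTA has 1 G/C ✓ — passes.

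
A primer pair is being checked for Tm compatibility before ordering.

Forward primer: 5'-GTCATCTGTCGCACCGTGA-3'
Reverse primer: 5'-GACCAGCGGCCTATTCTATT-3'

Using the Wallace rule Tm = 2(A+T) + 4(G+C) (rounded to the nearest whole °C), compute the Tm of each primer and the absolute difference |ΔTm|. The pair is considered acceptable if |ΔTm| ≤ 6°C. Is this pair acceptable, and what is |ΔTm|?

Forward: A=3 T=5 G=5 C=6 → Tm = 2·8 + 4·11 = 60°C.
Reverse: A=4 T=6 G=4 C=6 → Tm = 2·10 + 4·10 = 60°C.
|ΔTm| = |60 − 60| = 0°C, ≤ 6°C.

|ΔTm| = 0°C; the pair is acceptable.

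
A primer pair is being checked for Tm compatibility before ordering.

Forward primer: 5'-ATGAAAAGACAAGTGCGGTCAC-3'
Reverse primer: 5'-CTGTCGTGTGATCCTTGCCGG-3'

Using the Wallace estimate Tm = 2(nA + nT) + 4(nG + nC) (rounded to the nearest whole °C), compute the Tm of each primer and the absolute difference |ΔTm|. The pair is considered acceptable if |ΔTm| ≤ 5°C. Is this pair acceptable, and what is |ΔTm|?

|ΔTm| = 4°C; the pair is acceptable.

Forward: A=9 T=3 G=6 C=4 → Tm = 2·12 + 4·10 = 64°C.
Reverse: A=1 T=7 G=7 C=6 → Tm = 2·8 + 4·13 = 68°C.
|ΔTm| = |64 − 68| = 4°C, ≤ 5°C.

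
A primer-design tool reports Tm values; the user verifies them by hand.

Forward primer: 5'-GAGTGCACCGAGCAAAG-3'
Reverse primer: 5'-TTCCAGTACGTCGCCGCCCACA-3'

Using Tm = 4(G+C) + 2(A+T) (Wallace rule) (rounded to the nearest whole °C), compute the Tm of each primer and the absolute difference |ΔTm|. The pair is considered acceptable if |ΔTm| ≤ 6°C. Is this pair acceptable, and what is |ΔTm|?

Forward: A=6 T=1 G=6 C=4 → Tm = 2·7 + 4·10 = 54°C.
Reverse: A=4 T=4 G=4 C=10 → Tm = 2·8 + 4·14 = 72°C.
|ΔTm| = |54 − 72| = 18°C, > 6°C.

|ΔTm| = 18°C; the pair is not acceptable.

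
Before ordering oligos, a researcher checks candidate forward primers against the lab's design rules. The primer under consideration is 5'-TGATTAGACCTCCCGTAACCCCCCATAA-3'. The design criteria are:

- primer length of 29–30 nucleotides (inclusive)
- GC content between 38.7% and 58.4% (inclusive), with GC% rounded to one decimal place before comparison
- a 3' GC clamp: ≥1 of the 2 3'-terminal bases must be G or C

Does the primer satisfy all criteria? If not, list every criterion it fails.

Base counts: A=8, T=6, G=3, C=11 (length 28).
length: length 28, outside 29–30 ✗
GC content: GC 14/28 = 50.0% ✓
GC clamp: 3' end AA has 0 G/C, need ≥1 ✗

Fails: length, GC clamp.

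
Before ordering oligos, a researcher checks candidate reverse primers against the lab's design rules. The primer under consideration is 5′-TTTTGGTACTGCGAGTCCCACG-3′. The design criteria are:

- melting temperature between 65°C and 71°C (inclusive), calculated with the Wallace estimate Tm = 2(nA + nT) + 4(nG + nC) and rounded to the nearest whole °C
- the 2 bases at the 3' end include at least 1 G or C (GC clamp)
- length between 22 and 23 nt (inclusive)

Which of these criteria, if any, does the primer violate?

Meets all criteria.

Base counts: A=3, T=7, G=6, C=6 (length 22).
Tm: Tm = 2·10 + 4·12 = 68°C ✓
GC clamp: 3' end CG has 2 G/C ✓
length: length 22 ✓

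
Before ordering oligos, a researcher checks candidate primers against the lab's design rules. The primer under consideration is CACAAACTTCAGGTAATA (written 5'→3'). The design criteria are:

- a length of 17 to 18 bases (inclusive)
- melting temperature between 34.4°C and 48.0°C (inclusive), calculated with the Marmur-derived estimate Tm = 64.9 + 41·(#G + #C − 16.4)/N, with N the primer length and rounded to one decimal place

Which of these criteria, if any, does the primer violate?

Meets all criteria.

Base counts: A=8, T=4, G=2, C=4 (length 18).
length: length 18 ✓
Tm: Tm = 64.9 + 41·(6 − 16.4)/18 = 41.2°C ✓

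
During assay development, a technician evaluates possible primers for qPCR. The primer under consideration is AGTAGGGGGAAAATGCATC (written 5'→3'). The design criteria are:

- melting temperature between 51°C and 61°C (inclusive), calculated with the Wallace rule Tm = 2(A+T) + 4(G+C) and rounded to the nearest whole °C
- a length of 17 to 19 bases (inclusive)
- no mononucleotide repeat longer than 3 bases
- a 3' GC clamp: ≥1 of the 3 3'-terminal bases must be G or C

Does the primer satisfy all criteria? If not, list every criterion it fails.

Fails: homopolymer run.

Base counts: A=7, T=3, G=7, C=2 (length 19).
Tm: Tm = 2·10 + 4·9 = 56°C ✓
length: length 19 ✓
homopolymer run: longest run = 5, exceeds 3 ✗
GC clamp: 3' end ATC has 1 G/C ✓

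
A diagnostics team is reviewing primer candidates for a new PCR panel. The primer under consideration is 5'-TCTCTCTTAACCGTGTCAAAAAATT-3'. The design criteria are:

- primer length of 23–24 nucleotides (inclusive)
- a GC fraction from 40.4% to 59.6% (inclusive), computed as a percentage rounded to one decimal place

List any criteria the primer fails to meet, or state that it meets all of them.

Fails: length, GC content.

Base counts: A=8, T=9, G=2, C=6 (length 25).
length: length 25, outside 23–24 ✗
GC content: GC 8/25 = 32.0%, outside 40.4–59.6% ✗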